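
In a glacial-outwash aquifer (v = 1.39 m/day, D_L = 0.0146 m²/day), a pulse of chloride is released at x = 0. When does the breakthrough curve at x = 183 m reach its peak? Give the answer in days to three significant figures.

132 days

For the 1D instantaneous-source solution, setting ∂C/∂t = 0 at fixed x gives v²t² + 2Dt − x² = 0, so t = (√(D² + v²x²) − D)/v².
√(D² + v²x²) = √(0.0146² + 1.39² × 183²) = 254.4; v² = 1.9321.
t = (254.4 − 0.0146)/1.9321 = 132 days (vs. the pure-advection estimate x/v = 132 d).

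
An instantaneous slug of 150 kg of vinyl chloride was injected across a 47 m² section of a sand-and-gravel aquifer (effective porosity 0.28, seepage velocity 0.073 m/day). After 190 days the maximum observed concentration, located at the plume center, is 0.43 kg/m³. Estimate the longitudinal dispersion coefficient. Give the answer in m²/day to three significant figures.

At the plume center C_max = M/(n_e·A·√(4πDt)), so D = M²/(4πt·(n_e·A·C_max)²).
n_e·A·C_max = 0.28 × 47 × 0.43 = 5.659 kg/m.
D = 150²/(4π × 190 × 5.659²) = 0.294 m²/day.

0.294 m²/day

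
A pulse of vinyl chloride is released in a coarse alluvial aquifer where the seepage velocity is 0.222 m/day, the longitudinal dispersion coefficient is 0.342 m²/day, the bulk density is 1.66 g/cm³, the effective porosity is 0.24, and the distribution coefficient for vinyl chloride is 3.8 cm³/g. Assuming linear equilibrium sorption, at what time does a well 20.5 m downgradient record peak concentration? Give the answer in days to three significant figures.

Retardation factor R = 1 + ρ_b·K_d/n = 1 + 1.66 × 3.8/0.24 = 27.28.
Sorption retards both mechanisms: v_R = v/R = 0.008138 m/day, D_R = D/R = 0.01254 m²/day.
Peak time from v_R²t² + 2D_R t − x² = 0: t = (√(D_R² + v_R²x²) − D_R)/v_R².
√(D_R² + v_R²x²) = √(0.01254² + 0.008138² × 20.5²) = 0.1673; v_R² = 6.623e-05.
t = (0.1673 − 0.01254)/6.623e-05 = 2340 days.

2340 days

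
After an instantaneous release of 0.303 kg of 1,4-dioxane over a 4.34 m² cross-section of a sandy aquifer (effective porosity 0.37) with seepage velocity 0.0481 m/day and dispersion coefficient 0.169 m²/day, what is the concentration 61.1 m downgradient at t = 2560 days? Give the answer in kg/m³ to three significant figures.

0.000277 kg/m³

For an instantaneous plane source, C(x,t) = M/(n_e·A·√(4πDt)) · exp(−(x−vt)²/(4Dt)), with n_e·A the pore (flow) area.
Plume center vt = 0.0481 × 2560 = 123.136 m, so the well at 61.1 m is 62.036 m upgradient of the peak.
√(4πDt) = 73.73 m, giving peak height M/(n_e·A·√(4πDt)) = 0.303/(0.37 × 4.34 × 73.73) = 0.002559 kg/m³.
(x−vt)²/(4Dt) = (-62.036)²/(4 × 0.169 × 2560) = 2.224; exp(−2.224) = 0.1082.
C = 0.002559 × 0.1082 = 0.000277 kg/m³.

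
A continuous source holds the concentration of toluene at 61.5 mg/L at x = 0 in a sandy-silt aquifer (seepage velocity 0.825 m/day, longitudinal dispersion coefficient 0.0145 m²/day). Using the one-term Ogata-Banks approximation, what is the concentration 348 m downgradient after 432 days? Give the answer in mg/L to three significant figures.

61.0 mg/L

For a continuous step input, C/C₀ ≈ ½·erfc((x−vt)/(2√(Dt))).
vt = 0.825 × 432 = 356.4 m and 2√(Dt) = 2√(0.0145 × 432) = 5.006 m.
Argument (x−vt)/(2√(Dt)) = (348 − 356.4)/5.006 = -1.678; ½·erfc(-1.678) = 0.9912.
C = 61.5 × 0.9912 = 61.0 mg/L.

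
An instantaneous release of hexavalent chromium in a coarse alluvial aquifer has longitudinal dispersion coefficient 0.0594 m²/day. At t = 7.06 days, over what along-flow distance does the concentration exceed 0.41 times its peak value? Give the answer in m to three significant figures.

The plume is Gaussian with σ = √(2Dt) = √(2 × 0.0594 × 7.06) = 0.9158 m.
C/C_peak = exp(−Δx²/(2σ²)) = 0.41 ⇒ Δx = σ·√(−2 ln 0.41) = 0.9158 × 1.335 = 1.223 m.
Width = 2Δx = 2.45 m.

2.45 m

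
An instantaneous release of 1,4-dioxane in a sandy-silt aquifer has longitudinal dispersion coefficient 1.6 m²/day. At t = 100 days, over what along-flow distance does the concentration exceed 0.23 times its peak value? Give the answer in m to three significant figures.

The plume is Gaussian with σ = √(2Dt) = √(2 × 1.6 × 100) = 17.89 m.
C/C_peak = exp(−Δx²/(2σ²)) = 0.23 ⇒ Δx = σ·√(−2 ln 0.23) = 17.89 × 1.714 = 30.66 m.
Width = 2Δx = 61.3 m.

61.3 m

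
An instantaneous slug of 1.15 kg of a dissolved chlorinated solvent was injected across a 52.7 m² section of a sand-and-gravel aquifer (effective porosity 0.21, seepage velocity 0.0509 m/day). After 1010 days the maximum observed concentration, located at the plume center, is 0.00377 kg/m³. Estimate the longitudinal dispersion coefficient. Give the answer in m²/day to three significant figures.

At the plume center C_max = M/(n_e·A·√(4πDt)), so D = M²/(4πt·(n_e·A·C_max)²).
n_e·A·C_max = 0.21 × 52.7 × 0.00377 = 0.04172 kg/m.
D = 1.15²/(4π × 1010 × 0.04172²) = 0.0599 m²/day.

0.0599 m²/day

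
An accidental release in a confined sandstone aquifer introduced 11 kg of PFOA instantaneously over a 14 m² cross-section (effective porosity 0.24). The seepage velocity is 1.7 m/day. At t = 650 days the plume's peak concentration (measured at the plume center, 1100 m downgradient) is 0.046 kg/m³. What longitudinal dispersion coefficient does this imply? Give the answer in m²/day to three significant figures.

At the plume center C_max = M/(n_e·A·√(4πDt)), so D = M²/(4πt·(n_e·A·C_max)²).
n_e·A·C_max = 0.24 × 14 × 0.046 = 0.1546 kg/m.
D = 11²/(4π × 650 × 0.1546²) = 0.620 m²/day.

0.620 m²/day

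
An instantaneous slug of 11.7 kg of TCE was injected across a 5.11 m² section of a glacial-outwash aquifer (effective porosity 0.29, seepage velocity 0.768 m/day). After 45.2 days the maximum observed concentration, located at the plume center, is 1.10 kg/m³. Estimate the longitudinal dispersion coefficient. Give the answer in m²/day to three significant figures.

At the plume center C_max = M/(n_e·A·√(4πDt)), so D = M²/(4πt·(n_e·A·C_max)²).
n_e·A·C_max = 0.29 × 5.11 × 1.10 = 1.630 kg/m.
D = 11.7²/(4π × 45.2 × 1.630²) = 0.0907 m²/day.

0.0907 m²/day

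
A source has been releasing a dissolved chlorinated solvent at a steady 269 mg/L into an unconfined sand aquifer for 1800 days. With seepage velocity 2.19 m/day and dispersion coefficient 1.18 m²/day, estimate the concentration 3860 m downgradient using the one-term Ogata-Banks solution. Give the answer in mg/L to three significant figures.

241 mg/L

For a continuous step input, C/C₀ ≈ ½·erfc((x−vt)/(2√(Dt))).
vt = 2.19 × 1800 = 3942 m and 2√(Dt) = 2√(1.18 × 1800) = 92.17 m.
Argument (x−vt)/(2√(Dt)) = (3860 − 3942)/92.17 = -0.8897; ½·erfc(-0.8897) = 0.8958.
C = 269 × 0.8958 = 241 mg/L.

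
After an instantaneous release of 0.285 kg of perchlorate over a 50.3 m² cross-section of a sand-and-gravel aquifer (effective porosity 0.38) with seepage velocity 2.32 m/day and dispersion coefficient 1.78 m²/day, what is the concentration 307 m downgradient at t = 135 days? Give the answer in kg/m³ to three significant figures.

0.000261 kg/m³

For an instantaneous plane source, C(x,t) = M/(n_e·A·√(4πDt)) · exp(−(x−vt)²/(4Dt)), with n_e·A the pore (flow) area.
Plume center vt = 2.32 × 135 = 313.2 m, so the well at 307 m is 6.2 m upgradient of the peak.
√(4πDt) = 54.95 m, giving peak height M/(n_e·A·√(4πDt)) = 0.285/(0.38 × 50.3 × 54.95) = 0.0002713 kg/m³.
(x−vt)²/(4Dt) = (-6.2)²/(4 × 1.78 × 135) = 0.03999; exp(−0.03999) = 0.9608.
C = 0.0002713 × 0.9608 = 0.000261 kg/m³.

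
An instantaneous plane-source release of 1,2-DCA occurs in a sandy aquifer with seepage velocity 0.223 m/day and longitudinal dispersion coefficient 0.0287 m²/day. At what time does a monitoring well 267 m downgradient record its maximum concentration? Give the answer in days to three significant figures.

1200 days

For the 1D instantaneous-source solution, setting ∂C/∂t = 0 at fixed x gives v²t² + 2Dt − x² = 0, so t = (√(D² + v²x²) − D)/v².
√(D² + v²x²) = √(0.0287² + 0.223² × 267²) = 59.54; v² = 0.049729.
t = (59.54 − 0.0287)/0.049729 = 1200 days (vs. the pure-advection estimate x/v = 1200 d).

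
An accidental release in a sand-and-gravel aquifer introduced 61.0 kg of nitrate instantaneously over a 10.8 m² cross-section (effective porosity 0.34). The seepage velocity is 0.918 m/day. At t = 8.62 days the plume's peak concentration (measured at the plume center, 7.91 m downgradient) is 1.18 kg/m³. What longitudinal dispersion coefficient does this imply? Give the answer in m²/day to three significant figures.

At the plume center C_max = M/(n_e·A·√(4πDt)), so D = M²/(4πt·(n_e·A·C_max)²).
n_e·A·C_max = 0.34 × 10.8 × 1.18 = 4.333 kg/m.
D = 61.0²/(4π × 8.62 × 4.333²) = 1.83 m²/day.

1.83 m²/day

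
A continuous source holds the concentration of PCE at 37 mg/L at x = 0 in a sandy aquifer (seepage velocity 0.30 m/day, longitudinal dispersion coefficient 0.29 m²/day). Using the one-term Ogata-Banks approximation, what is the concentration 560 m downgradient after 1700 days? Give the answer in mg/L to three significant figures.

2.06 mg/L

For a continuous step input, C/C₀ ≈ ½·erfc((x−vt)/(2√(Dt))).
vt = 0.30 × 1700 = 510 m and 2√(Dt) = 2√(0.29 × 1700) = 44.41 m.
Argument (x−vt)/(2√(Dt)) = (560 − 510)/44.41 = 1.126; ½·erfc(1.126) = 0.05565.
C = 37 × 0.05565 = 2.06 mg/L.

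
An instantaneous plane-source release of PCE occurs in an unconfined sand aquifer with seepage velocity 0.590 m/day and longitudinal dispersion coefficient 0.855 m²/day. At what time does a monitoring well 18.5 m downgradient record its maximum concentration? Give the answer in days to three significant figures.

For the 1D instantaneous-source solution, setting ∂C/∂t = 0 at fixed x gives v²t² + 2Dt − x² = 0, so t = (√(D² + v²x²) − D)/v².
√(D² + v²x²) = √(0.855² + 0.590² × 18.5²) = 10.95; v² = 0.3481.
t = (10.95 − 0.855)/0.3481 = 29.0 days (vs. the pure-advection estimate x/v = 31.4 d).

29.0 days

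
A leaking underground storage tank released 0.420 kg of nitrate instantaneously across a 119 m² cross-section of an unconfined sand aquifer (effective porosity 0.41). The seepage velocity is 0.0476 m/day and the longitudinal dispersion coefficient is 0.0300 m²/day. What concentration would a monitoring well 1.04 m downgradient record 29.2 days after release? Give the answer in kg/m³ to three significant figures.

0.00251 kg/m³

For an instantaneous plane source, C(x,t) = M/(n_e·A·√(4πDt)) · exp(−(x−vt)²/(4Dt)), with n_e·A the pore (flow) area.
Plume center vt = 0.0476 × 29.2 = 1.38992 m, so the well at 1.04 m is 0.34992 m upgradient of the peak.
√(4πDt) = 3.318 m, giving peak height M/(n_e·A·√(4πDt)) = 0.420/(0.41 × 119 × 3.318) = 0.002594 kg/m³.
(x−vt)²/(4Dt) = (-0.34992)²/(4 × 0.0300 × 29.2) = 0.03494; exp(−0.03494) = 0.9657.
C = 0.002594 × 0.9657 = 0.00251 kg/m³.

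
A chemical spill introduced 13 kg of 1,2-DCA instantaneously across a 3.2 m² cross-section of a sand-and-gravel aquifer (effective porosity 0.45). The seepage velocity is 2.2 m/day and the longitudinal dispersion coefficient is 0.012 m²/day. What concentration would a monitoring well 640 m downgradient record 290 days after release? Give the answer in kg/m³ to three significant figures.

1.02 kg/m³

For an instantaneous plane source, C(x,t) = M/(n_e·A·√(4πDt)) · exp(−(x−vt)²/(4Dt)), with n_e·A the pore (flow) area.
Plume center vt = 2.2 × 290 = 638 m, so the well at 640 m is 2 m downgradient of the peak.
√(4πDt) = 6.613 m, giving peak height M/(n_e·A·√(4πDt)) = 13/(0.45 × 3.2 × 6.613) = 1.365 kg/m³.
(x−vt)²/(4Dt) = (2)²/(4 × 0.012 × 290) = 0.2874; exp(−0.2874) = 0.7502.
C = 1.365 × 0.7502 = 1.02 kg/m³.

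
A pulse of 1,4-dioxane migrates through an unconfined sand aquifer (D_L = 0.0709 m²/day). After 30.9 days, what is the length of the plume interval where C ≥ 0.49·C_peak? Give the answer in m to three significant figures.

5.00 m

The plume is Gaussian with σ = √(2Dt) = √(2 × 0.0709 × 30.9) = 2.093 m.
C/C_peak = exp(−Δx²/(2σ²)) = 0.49 ⇒ Δx = σ·√(−2 ln 0.49) = 2.093 × 1.194 = 2.499 m.
Width = 2Δx = 5.00 m.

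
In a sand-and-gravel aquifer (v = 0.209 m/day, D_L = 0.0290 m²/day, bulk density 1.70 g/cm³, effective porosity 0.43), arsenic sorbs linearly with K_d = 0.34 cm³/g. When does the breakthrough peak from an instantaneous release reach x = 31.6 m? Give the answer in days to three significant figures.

353 days

Retardation factor R = 1 + ρ_b·K_d/n = 1 + 1.70 × 0.34/0.43 = 2.344.
Sorption retards both mechanisms: v_R = v/R = 0.08916 m/day, D_R = D/R = 0.01237 m²/day.
Peak time from v_R²t² + 2D_R t − x² = 0: t = (√(D_R² + v_R²x²) − D_R)/v_R².
√(D_R² + v_R²x²) = √(0.01237² + 0.08916² × 31.6²) = 2.817; v_R² = 0.007950.
t = (2.817 − 0.01237)/0.007950 = 353 days.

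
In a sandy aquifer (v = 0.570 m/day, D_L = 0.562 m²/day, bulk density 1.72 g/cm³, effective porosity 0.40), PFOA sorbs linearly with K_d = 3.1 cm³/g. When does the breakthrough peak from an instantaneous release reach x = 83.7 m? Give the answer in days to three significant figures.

2080 days

Retardation factor R = 1 + ρ_b·K_d/n = 1 + 1.72 × 3.1/0.40 = 14.33.
Sorption retards both mechanisms: v_R = v/R = 0.03978 m/day, D_R = D/R = 0.03922 m²/day.
Peak time from v_R²t² + 2D_R t − x² = 0: t = (√(D_R² + v_R²x²) − D_R)/v_R².
√(D_R² + v_R²x²) = √(0.03922² + 0.03978² × 83.7²) = 3.330; v_R² = 0.001582.
t = (3.330 − 0.03922)/0.001582 = 2080 days.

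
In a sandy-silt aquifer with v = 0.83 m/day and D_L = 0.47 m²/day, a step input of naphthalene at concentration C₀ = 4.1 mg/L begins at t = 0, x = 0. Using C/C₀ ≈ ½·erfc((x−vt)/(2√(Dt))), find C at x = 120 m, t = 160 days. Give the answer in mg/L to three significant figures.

3.49 mg/L

For a continuous step input, C/C₀ ≈ ½·erfc((x−vt)/(2√(Dt))).
vt = 0.83 × 160 = 132.8 m and 2√(Dt) = 2√(0.47 × 160) = 17.34 m.
Argument (x−vt)/(2√(Dt)) = (120 − 132.8)/17.34 = -0.7382; ½·erfc(-0.7382) = 0.8518.
C = 4.1 × 0.8518 = 3.49 mg/L.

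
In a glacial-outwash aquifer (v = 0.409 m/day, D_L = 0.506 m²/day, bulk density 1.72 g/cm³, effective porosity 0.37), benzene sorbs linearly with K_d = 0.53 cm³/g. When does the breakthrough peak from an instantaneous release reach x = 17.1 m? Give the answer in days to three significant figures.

Retardation factor R = 1 + ρ_b·K_d/n = 1 + 1.72 × 0.53/0.37 = 3.464.
Sorption retards both mechanisms: v_R = v/R = 0.1181 m/day, D_R = D/R = 0.1461 m²/day.
Peak time from v_R²t² + 2D_R t − x² = 0: t = (√(D_R² + v_R²x²) − D_R)/v_R².
√(D_R² + v_R²x²) = √(0.1461² + 0.1181² × 17.1²) = 2.025; v_R² = 0.01395.
t = (2.025 − 0.1461)/0.01395 = 135 days.

135 days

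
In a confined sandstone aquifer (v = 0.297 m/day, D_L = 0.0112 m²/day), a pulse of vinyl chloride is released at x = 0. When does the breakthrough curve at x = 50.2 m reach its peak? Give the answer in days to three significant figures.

For the 1D instantaneous-source solution, setting ∂C/∂t = 0 at fixed x gives v²t² + 2Dt − x² = 0, so t = (√(D² + v²x²) − D)/v².
√(D² + v²x²) = √(0.0112² + 0.297² × 50.2²) = 14.91; v² = 0.088209.
t = (14.91 − 0.0112)/0.088209 = 169 days (vs. the pure-advection estimate x/v = 169 d).

169 days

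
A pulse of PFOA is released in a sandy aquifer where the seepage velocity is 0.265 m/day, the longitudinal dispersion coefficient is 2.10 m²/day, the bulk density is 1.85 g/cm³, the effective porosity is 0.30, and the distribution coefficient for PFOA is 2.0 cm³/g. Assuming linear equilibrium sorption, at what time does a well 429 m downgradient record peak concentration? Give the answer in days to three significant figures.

Retardation factor R = 1 + ρ_b·K_d/n = 1 + 1.85 × 2.0/0.30 = 13.33.
Sorption retards both mechanisms: v_R = v/R = 0.01988 m/day, D_R = D/R = 0.1575 m²/day.
Peak time from v_R²t² + 2D_R t − x² = 0: t = (√(D_R² + v_R²x²) − D_R)/v_R².
√(D_R² + v_R²x²) = √(0.1575² + 0.01988² × 429²) = 8.530; v_R² = 0.0003952.
t = (8.530 − 0.1575)/0.0003952 = 21200 days.

21200 days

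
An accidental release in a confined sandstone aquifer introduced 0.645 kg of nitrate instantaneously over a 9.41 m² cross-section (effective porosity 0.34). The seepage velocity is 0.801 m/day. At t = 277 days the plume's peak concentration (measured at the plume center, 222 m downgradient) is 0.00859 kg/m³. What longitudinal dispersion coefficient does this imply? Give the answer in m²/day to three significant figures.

0.158 m²/day

At the plume center C_max = M/(n_e·A·√(4πDt)), so D = M²/(4πt·(n_e·A·C_max)²).
n_e·A·C_max = 0.34 × 9.41 × 0.00859 = 0.02748 kg/m.
D = 0.645²/(4π × 277 × 0.02748²) = 0.158 m²/day.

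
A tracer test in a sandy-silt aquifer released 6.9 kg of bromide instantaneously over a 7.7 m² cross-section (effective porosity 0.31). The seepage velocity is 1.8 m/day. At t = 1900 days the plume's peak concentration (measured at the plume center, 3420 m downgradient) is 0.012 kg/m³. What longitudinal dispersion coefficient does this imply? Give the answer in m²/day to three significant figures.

2.43 m²/day

At the plume center C_max = M/(n_e·A·√(4πDt)), so D = M²/(4πt·(n_e·A·C_max)²).
n_e·A·C_max = 0.31 × 7.7 × 0.012 = 0.02864 kg/m.
D = 6.9²/(4π × 1900 × 0.02864²) = 2.43 m²/day.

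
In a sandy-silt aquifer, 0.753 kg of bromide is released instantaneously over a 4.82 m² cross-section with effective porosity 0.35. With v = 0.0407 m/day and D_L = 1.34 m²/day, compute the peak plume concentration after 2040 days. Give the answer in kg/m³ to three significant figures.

0.00241 kg/m³

The peak of an instantaneous 1D plume sits at x = vt; there the Gaussian factor is 1 and C_max = M/(n_e·A·√(4πDt)), where n_e·A is the pore area the mass is dissolved in.
√(4πDt) = √(4π × 1.34 × 2040) = 185.3 m, so C_max = 0.753/(0.35 × 4.82 × 185.3) = 0.00241 kg/m³.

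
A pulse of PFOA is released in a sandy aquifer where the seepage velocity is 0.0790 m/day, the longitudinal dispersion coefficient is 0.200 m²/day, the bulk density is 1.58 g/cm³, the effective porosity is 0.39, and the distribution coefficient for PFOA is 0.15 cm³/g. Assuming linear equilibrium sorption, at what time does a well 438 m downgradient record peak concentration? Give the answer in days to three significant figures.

8860 days

Retardation factor R = 1 + ρ_b·K_d/n = 1 + 1.58 × 0.15/0.39 = 1.608.
Sorption retards both mechanisms: v_R = v/R = 0.04913 m/day, D_R = D/R = 0.1244 m²/day.
Peak time from v_R²t² + 2D_R t − x² = 0: t = (√(D_R² + v_R²x²) − D_R)/v_R².
√(D_R² + v_R²x²) = √(0.1244² + 0.04913² × 438²) = 21.52; v_R² = 0.002414.
t = (21.52 − 0.1244)/0.002414 = 8860 days.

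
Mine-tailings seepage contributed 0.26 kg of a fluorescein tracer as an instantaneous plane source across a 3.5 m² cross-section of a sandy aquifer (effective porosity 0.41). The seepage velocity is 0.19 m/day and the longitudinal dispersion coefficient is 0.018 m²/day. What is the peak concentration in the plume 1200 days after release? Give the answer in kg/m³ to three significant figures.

The peak of an instantaneous 1D plume sits at x = vt; there the Gaussian factor is 1 and C_max = M/(n_e·A·√(4πDt)), where n_e·A is the pore area the mass is dissolved in.
√(4πDt) = √(4π × 0.018 × 1200) = 16.48 m, so C_max = 0.26/(0.41 × 3.5 × 16.48) = 0.0110 kg/m³.

0.0110 kg/m³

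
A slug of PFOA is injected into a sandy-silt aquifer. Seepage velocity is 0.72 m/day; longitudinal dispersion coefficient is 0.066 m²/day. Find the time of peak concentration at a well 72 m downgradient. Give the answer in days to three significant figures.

99.9 days

For the 1D instantaneous-source solution, setting ∂C/∂t = 0 at fixed x gives v²t² + 2Dt − x² = 0, so t = (√(D² + v²x²) − D)/v².
√(D² + v²x²) = √(0.066² + 0.72² × 72²) = 51.84; v² = 0.5184.
t = (51.84 − 0.066)/0.5184 = 99.9 days (vs. the pure-advection estimate x/v = 100 d).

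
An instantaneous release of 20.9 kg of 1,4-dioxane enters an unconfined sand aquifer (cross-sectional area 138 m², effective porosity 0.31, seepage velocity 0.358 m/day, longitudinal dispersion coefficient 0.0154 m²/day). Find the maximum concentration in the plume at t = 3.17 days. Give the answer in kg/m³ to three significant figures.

0.624 kg/m³

The peak of an instantaneous 1D plume sits at x = vt; there the Gaussian factor is 1 and C_max = M/(n_e·A·√(4πDt)), where n_e·A is the pore area the mass is dissolved in.
√(4πDt) = √(4π × 0.0154 × 3.17) = 0.7832 m, so C_max = 20.9/(0.31 × 138 × 0.7832) = 0.624 kg/m³.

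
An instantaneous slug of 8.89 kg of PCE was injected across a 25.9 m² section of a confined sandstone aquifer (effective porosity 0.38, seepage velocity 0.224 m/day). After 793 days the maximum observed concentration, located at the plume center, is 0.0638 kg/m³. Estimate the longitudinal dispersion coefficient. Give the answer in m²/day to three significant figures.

At the plume center C_max = M/(n_e·A·√(4πDt)), so D = M²/(4πt·(n_e·A·C_max)²).
n_e·A·C_max = 0.38 × 25.9 × 0.0638 = 0.6279 kg/m.
D = 8.89²/(4π × 793 × 0.6279²) = 0.0201 m²/day.

0.0201 m²/day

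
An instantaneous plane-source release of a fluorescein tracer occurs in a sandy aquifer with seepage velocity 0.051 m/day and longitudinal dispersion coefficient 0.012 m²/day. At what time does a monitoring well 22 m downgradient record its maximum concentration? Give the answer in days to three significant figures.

427 days

For the 1D instantaneous-source solution, setting ∂C/∂t = 0 at fixed x gives v²t² + 2Dt − x² = 0, so t = (√(D² + v²x²) − D)/v².
√(D² + v²x²) = √(0.012² + 0.051² × 22²) = 1.122; v² = 0.002601.
t = (1.122 − 0.012)/0.002601 = 427 days (vs. the pure-advection estimate x/v = 431 d).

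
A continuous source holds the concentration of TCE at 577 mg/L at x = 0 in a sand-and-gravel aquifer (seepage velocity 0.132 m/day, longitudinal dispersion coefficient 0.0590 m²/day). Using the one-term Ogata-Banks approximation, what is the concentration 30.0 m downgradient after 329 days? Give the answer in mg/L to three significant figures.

568 mg/L

For a continuous step input, C/C₀ ≈ ½·erfc((x−vt)/(2√(Dt))).
vt = 0.132 × 329 = 43.428 m and 2√(Dt) = 2√(0.0590 × 329) = 8.812 m.
Argument (x−vt)/(2√(Dt)) = (30.0 − 43.428)/8.812 = -1.524; ½·erfc(-1.524) = 0.9844.
C = 577 × 0.9844 = 568 mg/L.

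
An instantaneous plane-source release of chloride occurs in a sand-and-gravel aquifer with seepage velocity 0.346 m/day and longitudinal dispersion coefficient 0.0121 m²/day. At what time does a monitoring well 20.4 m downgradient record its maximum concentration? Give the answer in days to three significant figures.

For the 1D instantaneous-source solution, setting ∂C/∂t = 0 at fixed x gives v²t² + 2Dt − x² = 0, so t = (√(D² + v²x²) − D)/v².
√(D² + v²x²) = √(0.0121² + 0.346² × 20.4²) = 7.058; v² = 0.119716.
t = (7.058 − 0.0121)/0.119716 = 58.9 days (vs. the pure-advection estimate x/v = 59.0 d).

58.9 days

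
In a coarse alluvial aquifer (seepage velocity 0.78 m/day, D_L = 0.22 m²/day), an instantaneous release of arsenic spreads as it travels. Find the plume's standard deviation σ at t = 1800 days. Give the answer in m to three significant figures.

28.1 m

Dispersive spreading gives a Gaussian with σ² = 2Dt; advection only shifts the center.
σ = √(2 × 0.22 × 1800) = 28.1 m.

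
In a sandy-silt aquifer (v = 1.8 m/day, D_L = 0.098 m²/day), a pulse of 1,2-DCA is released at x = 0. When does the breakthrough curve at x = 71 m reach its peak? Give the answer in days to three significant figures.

39.4 days

For the 1D instantaneous-source solution, setting ∂C/∂t = 0 at fixed x gives v²t² + 2Dt − x² = 0, so t = (√(D² + v²x²) − D)/v².
√(D² + v²x²) = √(0.098² + 1.8² × 71²) = 127.8; v² = 3.24.
t = (127.8 − 0.098)/3.24 = 39.4 days (vs. the pure-advection estimate x/v = 39.4 d).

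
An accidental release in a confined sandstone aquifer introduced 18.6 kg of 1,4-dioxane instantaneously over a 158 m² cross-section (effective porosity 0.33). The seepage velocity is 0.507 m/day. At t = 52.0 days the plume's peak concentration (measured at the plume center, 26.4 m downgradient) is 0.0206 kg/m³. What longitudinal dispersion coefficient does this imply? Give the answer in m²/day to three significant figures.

0.459 m²/day

At the plume center C_max = M/(n_e·A·√(4πDt)), so D = M²/(4πt·(n_e·A·C_max)²).
n_e·A·C_max = 0.33 × 158 × 0.0206 = 1.074 kg/m.
D = 18.6²/(4π × 52.0 × 1.074²) = 0.459 m²/day.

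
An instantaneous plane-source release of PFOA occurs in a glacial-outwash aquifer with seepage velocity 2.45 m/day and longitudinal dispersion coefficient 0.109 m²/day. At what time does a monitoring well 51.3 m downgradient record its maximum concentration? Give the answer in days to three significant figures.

20.9 days

For the 1D instantaneous-source solution, setting ∂C/∂t = 0 at fixed x gives v²t² + 2Dt − x² = 0, so t = (√(D² + v²x²) − D)/v².
√(D² + v²x²) = √(0.109² + 2.45² × 51.3²) = 125.7; v² = 6.0025.
t = (125.7 − 0.109)/6.0025 = 20.9 days (vs. the pure-advection estimate x/v = 20.9 d).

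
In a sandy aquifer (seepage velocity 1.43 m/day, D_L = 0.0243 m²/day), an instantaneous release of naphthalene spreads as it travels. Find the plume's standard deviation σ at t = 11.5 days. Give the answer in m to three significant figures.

0.748 m

Dispersive spreading gives a Gaussian with σ² = 2Dt; advection only shifts the center.
σ = √(2 × 0.0243 × 11.5) = 0.748 m.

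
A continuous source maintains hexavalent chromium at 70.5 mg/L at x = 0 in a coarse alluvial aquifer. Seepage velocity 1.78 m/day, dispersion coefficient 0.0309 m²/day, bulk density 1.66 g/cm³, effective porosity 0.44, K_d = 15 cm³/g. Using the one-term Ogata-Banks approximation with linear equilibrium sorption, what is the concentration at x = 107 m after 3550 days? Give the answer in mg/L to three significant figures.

64.8 mg/L

Retardation factor R = 1 + ρ_b·K_d/n = 1 + 1.66 × 15/0.44 = 57.59.
Sorption retards both mechanisms: v_R = v/R = 0.03091 m/day, D_R = D/R = 0.0005366 m²/day.
v_R·t = 0.03091 × 3550 = 109.7305 m; 2√(D_R t) = 2.760 m; argument = (107 − 109.7305)/2.760 = -0.9893.
C = C₀ × ½·erfc(-0.9893) = 70.5 × 0.9191 = 64.8 mg/L.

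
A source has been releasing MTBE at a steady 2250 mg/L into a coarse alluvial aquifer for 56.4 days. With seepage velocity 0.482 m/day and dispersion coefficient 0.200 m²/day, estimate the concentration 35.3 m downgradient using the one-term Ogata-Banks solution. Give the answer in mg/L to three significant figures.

98.5 mg/L

For a continuous step input, C/C₀ ≈ ½·erfc((x−vt)/(2√(Dt))).
vt = 0.482 × 56.4 = 27.1848 m and 2√(Dt) = 2√(0.200 × 56.4) = 6.717 m.
Argument (x−vt)/(2√(Dt)) = (35.3 − 27.1848)/6.717 = 1.208; ½·erfc(1.208) = 0.04378.
C = 2250 × 0.04378 = 98.5 mg/L.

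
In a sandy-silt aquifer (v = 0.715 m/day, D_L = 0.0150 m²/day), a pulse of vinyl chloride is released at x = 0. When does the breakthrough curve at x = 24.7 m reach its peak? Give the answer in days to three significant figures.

34.5 days

For the 1D instantaneous-source solution, setting ∂C/∂t = 0 at fixed x gives v²t² + 2Dt − x² = 0, so t = (√(D² + v²x²) − D)/v².
√(D² + v²x²) = √(0.0150² + 0.715² × 24.7²) = 17.66; v² = 0.511225.
t = (17.66 − 0.0150)/0.511225 = 34.5 days (vs. the pure-advection estimate x/v = 34.5 d).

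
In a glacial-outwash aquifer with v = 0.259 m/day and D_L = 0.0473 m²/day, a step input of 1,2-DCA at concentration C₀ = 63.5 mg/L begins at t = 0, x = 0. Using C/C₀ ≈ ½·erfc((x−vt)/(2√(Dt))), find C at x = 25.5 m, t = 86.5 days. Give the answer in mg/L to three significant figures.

8.86 mg/L

For a continuous step input, C/C₀ ≈ ½·erfc((x−vt)/(2√(Dt))).
vt = 0.259 × 86.5 = 22.4035 m and 2√(Dt) = 2√(0.0473 × 86.5) = 4.045 m.
Argument (x−vt)/(2√(Dt)) = (25.5 − 22.4035)/4.045 = 0.7655; ½·erfc(0.7655) = 0.1395.
C = 63.5 × 0.1395 = 8.86 mg/L.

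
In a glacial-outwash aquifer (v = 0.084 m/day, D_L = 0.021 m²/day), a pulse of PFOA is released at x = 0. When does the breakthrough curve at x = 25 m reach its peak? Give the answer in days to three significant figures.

For the 1D instantaneous-source solution, setting ∂C/∂t = 0 at fixed x gives v²t² + 2Dt − x² = 0, so t = (√(D² + v²x²) − D)/v².
√(D² + v²x²) = √(0.021² + 0.084² × 25²) = 2.100; v² = 0.007056.
t = (2.100 − 0.021)/0.007056 = 295 days (vs. the pure-advection estimate x/v = 298 d).

295 days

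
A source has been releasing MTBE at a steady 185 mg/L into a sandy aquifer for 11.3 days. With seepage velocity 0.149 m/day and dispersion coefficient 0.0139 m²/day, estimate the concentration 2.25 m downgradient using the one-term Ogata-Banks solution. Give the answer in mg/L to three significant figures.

For a continuous step input, C/C₀ ≈ ½·erfc((x−vt)/(2√(Dt))).
vt = 0.149 × 11.3 = 1.6837 m and 2√(Dt) = 2√(0.0139 × 11.3) = 0.7926 m.
Argument (x−vt)/(2√(Dt)) = (2.25 − 1.6837)/0.7926 = 0.7145; ½·erfc(0.7145) = 0.1561.
C = 185 × 0.1561 = 28.9 mg/L.

28.9 mg/L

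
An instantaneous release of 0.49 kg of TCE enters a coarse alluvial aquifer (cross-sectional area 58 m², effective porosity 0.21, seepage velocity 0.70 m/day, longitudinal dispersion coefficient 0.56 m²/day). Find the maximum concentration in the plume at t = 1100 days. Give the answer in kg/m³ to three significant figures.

The peak of an instantaneous 1D plume sits at x = vt; there the Gaussian factor is 1 and C_max = M/(n_e·A·√(4πDt)), where n_e·A is the pore area the mass is dissolved in.
√(4πDt) = √(4π × 0.56 × 1100) = 87.98 m, so C_max = 0.49/(0.21 × 58 × 87.98) = 0.000457 kg/m³.

0.000457 kg/m³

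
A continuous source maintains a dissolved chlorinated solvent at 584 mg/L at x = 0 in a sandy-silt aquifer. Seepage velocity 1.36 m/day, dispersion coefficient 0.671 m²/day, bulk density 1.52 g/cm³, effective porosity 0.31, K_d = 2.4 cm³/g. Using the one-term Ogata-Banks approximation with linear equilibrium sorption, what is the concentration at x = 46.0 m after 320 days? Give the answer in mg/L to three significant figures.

11.7 mg/L

Retardation factor R = 1 + ρ_b·K_d/n = 1 + 1.52 × 2.4/0.31 = 12.77.
Sorption retards both mechanisms: v_R = v/R = 0.1065 m/day, D_R = D/R = 0.05255 m²/day.
v_R·t = 0.1065 × 320 = 34.08 m; 2√(D_R t) = 8.201 m; argument = (46.0 − 34.08)/8.201 = 1.453.
C = C₀ × ½·erfc(1.453) = 584 × 0.01995 = 11.7 mg/L.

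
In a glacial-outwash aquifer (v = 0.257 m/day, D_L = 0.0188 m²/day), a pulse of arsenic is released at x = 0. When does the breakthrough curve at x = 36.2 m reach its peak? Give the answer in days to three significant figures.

For the 1D instantaneous-source solution, setting ∂C/∂t = 0 at fixed x gives v²t² + 2Dt − x² = 0, so t = (√(D² + v²x²) − D)/v².
√(D² + v²x²) = √(0.0188² + 0.257² × 36.2²) = 9.303; v² = 0.066049.
t = (9.303 − 0.0188)/0.066049 = 141 days (vs. the pure-advection estimate x/v = 141 d).

141 days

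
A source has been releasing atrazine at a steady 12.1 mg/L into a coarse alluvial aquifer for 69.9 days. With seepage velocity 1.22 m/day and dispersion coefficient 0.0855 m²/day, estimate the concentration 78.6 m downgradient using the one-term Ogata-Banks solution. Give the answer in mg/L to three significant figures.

11.8 mg/L

For a continuous step input, C/C₀ ≈ ½·erfc((x−vt)/(2√(Dt))).
vt = 1.22 × 69.9 = 85.278 m and 2√(Dt) = 2√(0.0855 × 69.9) = 4.889 m.
Argument (x−vt)/(2√(Dt)) = (78.6 − 85.278)/4.889 = -1.366; ½·erfc(-1.366) = 0.9733.
C = 12.1 × 0.9733 = 11.8 mg/L.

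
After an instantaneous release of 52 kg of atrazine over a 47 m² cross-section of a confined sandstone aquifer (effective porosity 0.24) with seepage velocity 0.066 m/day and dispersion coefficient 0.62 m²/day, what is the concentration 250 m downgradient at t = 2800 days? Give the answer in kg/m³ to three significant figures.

For an instantaneous plane source, C(x,t) = M/(n_e·A·√(4πDt)) · exp(−(x−vt)²/(4Dt)), with n_e·A the pore (flow) area.
Plume center vt = 0.066 × 2800 = 184.8 m, so the well at 250 m is 65.2 m downgradient of the peak.
√(4πDt) = 147.7 m, giving peak height M/(n_e·A·√(4πDt)) = 52/(0.24 × 47 × 147.7) = 0.03121 kg/m³.
(x−vt)²/(4Dt) = (65.2)²/(4 × 0.62 × 2800) = 0.6122; exp(−0.6122) = 0.5422.
C = 0.03121 × 0.5422 = 0.0169 kg/m³.

0.0169 kg/m³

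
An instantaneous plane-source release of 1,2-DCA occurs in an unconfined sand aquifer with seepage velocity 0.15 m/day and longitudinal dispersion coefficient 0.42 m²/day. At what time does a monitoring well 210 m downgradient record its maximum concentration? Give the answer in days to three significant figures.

For the 1D instantaneous-source solution, setting ∂C/∂t = 0 at fixed x gives v²t² + 2Dt − x² = 0, so t = (√(D² + v²x²) − D)/v².
√(D² + v²x²) = √(0.42² + 0.15² × 210²) = 31.50; v² = 0.0225.
t = (31.50 − 0.42)/0.0225 = 1380 days (vs. the pure-advection estimate x/v = 1400 d).

1380 days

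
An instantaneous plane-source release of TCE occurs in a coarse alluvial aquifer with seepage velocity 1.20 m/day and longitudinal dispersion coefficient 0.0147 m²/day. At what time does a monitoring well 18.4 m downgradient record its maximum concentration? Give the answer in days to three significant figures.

15.3 days

For the 1D instantaneous-source solution, setting ∂C/∂t = 0 at fixed x gives v²t² + 2Dt − x² = 0, so t = (√(D² + v²x²) − D)/v².
√(D² + v²x²) = √(0.0147² + 1.20² × 18.4²) = 22.08; v² = 1.44.
t = (22.08 − 0.0147)/1.44 = 15.3 days (vs. the pure-advection estimate x/v = 15.3 d).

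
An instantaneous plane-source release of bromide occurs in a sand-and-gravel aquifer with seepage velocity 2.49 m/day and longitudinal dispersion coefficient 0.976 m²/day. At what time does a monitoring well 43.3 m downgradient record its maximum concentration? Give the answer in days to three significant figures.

For the 1D instantaneous-source solution, setting ∂C/∂t = 0 at fixed x gives v²t² + 2Dt − x² = 0, so t = (√(D² + v²x²) − D)/v².
√(D² + v²x²) = √(0.976² + 2.49² × 43.3²) = 107.8; v² = 6.2001.
t = (107.8 − 0.976)/6.2001 = 17.2 days (vs. the pure-advection estimate x/v = 17.4 d).

17.2 days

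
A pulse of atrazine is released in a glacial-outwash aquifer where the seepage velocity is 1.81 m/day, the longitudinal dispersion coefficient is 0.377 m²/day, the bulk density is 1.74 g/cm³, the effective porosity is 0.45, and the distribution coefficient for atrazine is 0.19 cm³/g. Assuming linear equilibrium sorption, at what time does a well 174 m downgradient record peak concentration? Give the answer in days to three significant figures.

Retardation factor R = 1 + ρ_b·K_d/n = 1 + 1.74 × 0.19/0.45 = 1.735.
Sorption retards both mechanisms: v_R = v/R = 1.043 m/day, D_R = D/R = 0.2173 m²/day.
Peak time from v_R²t² + 2D_R t − x² = 0: t = (√(D_R² + v_R²x²) − D_R)/v_R².
√(D_R² + v_R²x²) = √(0.2173² + 1.043² × 174²) = 181.5; v_R² = 1.088.
t = (181.5 − 0.2173)/1.088 = 167 days.

167 days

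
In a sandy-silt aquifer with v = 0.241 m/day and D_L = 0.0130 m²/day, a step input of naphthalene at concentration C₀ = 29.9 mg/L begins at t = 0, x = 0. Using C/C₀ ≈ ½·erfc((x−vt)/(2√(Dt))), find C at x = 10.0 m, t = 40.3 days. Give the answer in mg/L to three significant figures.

For a continuous step input, C/C₀ ≈ ½·erfc((x−vt)/(2√(Dt))).
vt = 0.241 × 40.3 = 9.7123 m and 2√(Dt) = 2√(0.0130 × 40.3) = 1.448 m.
Argument (x−vt)/(2√(Dt)) = (10.0 − 9.7123)/1.448 = 0.1987; ½·erfc(0.1987) = 0.3894.
C = 29.9 × 0.3894 = 11.6 mg/L.

11.6 mg/L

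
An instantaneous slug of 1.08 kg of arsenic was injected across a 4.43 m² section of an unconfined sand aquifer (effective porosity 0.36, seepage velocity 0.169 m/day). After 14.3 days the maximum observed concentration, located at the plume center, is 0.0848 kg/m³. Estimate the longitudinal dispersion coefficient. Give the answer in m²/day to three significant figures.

0.355 m²/day

At the plume center C_max = M/(n_e·A·√(4πDt)), so D = M²/(4πt·(n_e·A·C_max)²).
n_e·A·C_max = 0.36 × 4.43 × 0.0848 = 0.1352 kg/m.
D = 1.08²/(4π × 14.3 × 0.1352²) = 0.355 m²/day.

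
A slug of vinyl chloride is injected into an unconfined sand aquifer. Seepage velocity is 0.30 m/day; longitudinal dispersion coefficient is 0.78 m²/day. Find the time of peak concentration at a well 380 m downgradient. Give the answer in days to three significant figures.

For the 1D instantaneous-source solution, setting ∂C/∂t = 0 at fixed x gives v²t² + 2Dt − x² = 0, so t = (√(D² + v²x²) − D)/v².
√(D² + v²x²) = √(0.78² + 0.30² × 380²) = 114.0; v² = 0.09.
t = (114.0 − 0.78)/0.09 = 1260 days (vs. the pure-advection estimate x/v = 1270 d).

1260 days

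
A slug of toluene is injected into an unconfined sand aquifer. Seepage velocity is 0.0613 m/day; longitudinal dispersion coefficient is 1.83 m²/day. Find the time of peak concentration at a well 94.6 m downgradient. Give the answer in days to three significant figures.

1130 days

For the 1D instantaneous-source solution, setting ∂C/∂t = 0 at fixed x gives v²t² + 2Dt − x² = 0, so t = (√(D² + v²x²) − D)/v².
√(D² + v²x²) = √(1.83² + 0.0613² × 94.6²) = 6.081; v² = 0.00375769.
t = (6.081 − 1.83)/0.00375769 = 1130 days (vs. the pure-advection estimate x/v = 1540 d).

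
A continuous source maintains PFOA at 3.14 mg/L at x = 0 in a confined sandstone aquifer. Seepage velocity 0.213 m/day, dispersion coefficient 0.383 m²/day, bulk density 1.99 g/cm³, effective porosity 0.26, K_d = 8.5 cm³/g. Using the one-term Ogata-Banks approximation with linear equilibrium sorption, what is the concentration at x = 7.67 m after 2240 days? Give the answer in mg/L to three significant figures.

Retardation factor R = 1 + ρ_b·K_d/n = 1 + 1.99 × 8.5/0.26 = 66.06.
Sorption retards both mechanisms: v_R = v/R = 0.003224 m/day, D_R = D/R = 0.005798 m²/day.
v_R·t = 0.003224 × 2240 = 7.22176 m; 2√(D_R t) = 7.208 m; argument = (7.67 − 7.22176)/7.208 = 0.06219.
C = C₀ × ½·erfc(0.06219) = 3.14 × 0.4650 = 1.46 mg/L.

1.46 mg/L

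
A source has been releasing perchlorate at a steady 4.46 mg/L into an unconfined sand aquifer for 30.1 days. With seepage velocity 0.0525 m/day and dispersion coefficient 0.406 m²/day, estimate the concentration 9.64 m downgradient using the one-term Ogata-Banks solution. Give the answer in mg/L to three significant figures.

0.230 mg/L

For a continuous step input, C/C₀ ≈ ½·erfc((x−vt)/(2√(Dt))).
vt = 0.0525 × 30.1 = 1.58025 m and 2√(Dt) = 2√(0.406 × 30.1) = 6.992 m.
Argument (x−vt)/(2√(Dt)) = (9.64 − 1.58025)/6.992 = 1.153; ½·erfc(1.153) = 0.05149.
C = 4.46 × 0.05149 = 0.230 mg/L.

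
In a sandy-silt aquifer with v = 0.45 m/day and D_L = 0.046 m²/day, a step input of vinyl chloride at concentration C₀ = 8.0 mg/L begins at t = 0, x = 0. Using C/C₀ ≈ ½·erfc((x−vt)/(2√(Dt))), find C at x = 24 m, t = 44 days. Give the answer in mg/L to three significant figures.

For a continuous step input, C/C₀ ≈ ½·erfc((x−vt)/(2√(Dt))).
vt = 0.45 × 44 = 19.8 m and 2√(Dt) = 2√(0.046 × 44) = 2.845 m.
Argument (x−vt)/(2√(Dt)) = (24 − 19.8)/2.845 = 1.476; ½·erfc(1.476) = 0.01843.
C = 8.0 × 0.01843 = 0.147 mg/L.

0.147 mg/L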